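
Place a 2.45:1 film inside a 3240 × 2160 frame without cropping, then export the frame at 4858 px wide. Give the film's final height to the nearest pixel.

In the 3240×2160 frame the film fills the width: height = 3240 / 2.450 ≈ 1322.45 px.
Resizing to 4858 px wide multiplies everything by 1.4994: 1322.45 → 1982.86 px.

1983 px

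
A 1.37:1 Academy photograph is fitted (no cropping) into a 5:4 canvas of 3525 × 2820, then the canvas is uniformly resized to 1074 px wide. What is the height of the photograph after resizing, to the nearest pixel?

In the 3525×2820 frame the photograph fills the width: height = 3525 / 1.370 ≈ 2572.99 px.
The frame scales by 1074/3525 = 0.3047; 2572.99 × 0.3047 ≈ 783.94 px.

784 px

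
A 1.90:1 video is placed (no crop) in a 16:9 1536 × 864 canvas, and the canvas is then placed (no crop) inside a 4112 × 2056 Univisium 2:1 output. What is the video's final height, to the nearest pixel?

1924 px

1.90:1 in 1536×864: fills the width, so the video is 1536.00 × 808.42.
The 16:9 canvas is height-limited in 4112×2056, giving 3655.11 × 2056.00; scale factor 2.3796.
The video scales with it: height 808.42 × 2.3796 ≈ 1923.74.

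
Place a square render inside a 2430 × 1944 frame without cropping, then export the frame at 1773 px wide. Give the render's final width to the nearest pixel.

At 2430×1944 the render is height-limited, so width = 1944 × 1/1 ≈ 1944.00 px.
Resizing to 1773 px wide multiplies everything by 0.7296: 1944.00 → 1418.40 px.

1418 px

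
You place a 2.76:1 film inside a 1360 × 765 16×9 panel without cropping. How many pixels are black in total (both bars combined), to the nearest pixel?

2.76:1 (2.760) > 16×9 (1.778), so the film fills the width.
Content height = 1360 / 2.760 ≈ 492.7536 px.
Black = 765 − 492.7536 = 272.2464 px.
Across the 1360-px span: 272.2464 × 1360 ≈ 370255 px.

370255 pixels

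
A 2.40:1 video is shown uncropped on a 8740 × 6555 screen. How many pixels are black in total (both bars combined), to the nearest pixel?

25462533 pixels

2.40:1 is wider than 4:3, so it spans the full width.
Content height = 8740 / 2.400 ≈ 3641.6667 px.
Black = 6555 − 3641.6667 = 2913.3333 px.
Across the 8740-px span: 2913.3333 × 8740 ≈ 25462533 px.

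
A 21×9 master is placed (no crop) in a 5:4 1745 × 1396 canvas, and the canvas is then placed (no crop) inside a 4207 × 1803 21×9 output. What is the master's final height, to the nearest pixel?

966 px

Inside the 1745×1396 canvas the master is width-limited at 1745.00 × 747.86.
Second fit — the 5:4 canvas into 4207×1803 spans the height: 2253.75 × 1803.00 (×1.2915 from 1745×1396).
Applying the same ×1.2915: 747.86 → 965.89.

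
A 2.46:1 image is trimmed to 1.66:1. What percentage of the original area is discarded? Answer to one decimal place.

Going from 2.46:1 to 1.66:1 means cutting width while keeping height.
(1.660)/(2.460) ≈ 0.675 of the area survives, leaving 32.52% discarded.

32.5%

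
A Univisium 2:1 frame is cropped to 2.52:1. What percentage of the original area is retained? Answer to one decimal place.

79.4%

2.52:1 is wider than Univisium 2:1, so the crop keeps the full width and trims the height.
Fraction kept = (2.000)/(2.520) ≈ 79.37%.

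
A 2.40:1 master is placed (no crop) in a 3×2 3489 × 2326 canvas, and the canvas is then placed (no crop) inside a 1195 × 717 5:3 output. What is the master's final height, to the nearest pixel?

448 px

2.40:1 in 3489×2326: fills the width, so the master is 3489.00 × 1453.75.
3×2 in 1195×717: fills the height, so the intermediate becomes 1075.50 × 717.00 — a scale of ×0.3083.
Applying the same ×0.3083: 1453.75 → 448.12.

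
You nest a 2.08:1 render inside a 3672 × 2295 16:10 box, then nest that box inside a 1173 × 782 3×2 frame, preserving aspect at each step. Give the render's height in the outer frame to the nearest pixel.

564 px

2.08:1 in 3672×2295: fills the width, so the render is 3672.00 × 1765.38.
Second fit — the 16:10 canvas into 1173×782 spans the width: 1173.00 × 733.12 (×0.3194 from 3672×2295).
The render scales with it: height 1765.38 × 0.3194 ≈ 563.94.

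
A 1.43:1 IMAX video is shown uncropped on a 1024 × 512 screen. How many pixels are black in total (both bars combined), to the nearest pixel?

149422 pixels

Since 1.430 < 2.000, the video is height-limited.
The video is 512 × 1.430 ≈ 732.1600 px wide.
Leftover width: 1024 − 732.1600 = 291.8400 px.
That's 291.8400 × 512 ≈ 149422 black pixels.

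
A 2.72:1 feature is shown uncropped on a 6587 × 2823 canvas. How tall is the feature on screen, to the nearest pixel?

2.72:1 is wider than 21×9, so it spans the full width.
Content height = 6587 / 2.720 ≈ 2421.69 px.

2422 px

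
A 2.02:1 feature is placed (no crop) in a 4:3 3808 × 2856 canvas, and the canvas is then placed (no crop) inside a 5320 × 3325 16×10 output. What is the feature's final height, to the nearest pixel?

2195 px

2.02:1 in 3808×2856: fills the width, so the feature is 3808.00 × 1885.15.
Second fit — the 4:3 canvas into 5320×3325 spans the height: 4433.33 × 3325.00 (×1.1642 from 3808×2856).
Applying the same ×1.1642: 1885.15 → 2194.72.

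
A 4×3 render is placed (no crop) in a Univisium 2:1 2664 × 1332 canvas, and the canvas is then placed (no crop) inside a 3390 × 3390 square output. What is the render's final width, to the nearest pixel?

2260 px

First fit — 4×3 into 2664×1332 spans the height: 1776.00 × 1332.00.
Second fit — the Univisium 2:1 canvas into 3390×3390 spans the width: 3390.00 × 1695.00 (×1.2725 from 2664×1332).
So the render's width is 1776.00 × 1.2725 ≈ 2260.00.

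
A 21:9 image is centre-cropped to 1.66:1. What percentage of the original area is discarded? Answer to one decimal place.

The height stays; only width is cut (since 1.66:1 is narrower than 21:9).
Fraction kept = (1.660)/(2.333) ≈ 71.14%, so 28.86% is lost.

28.9%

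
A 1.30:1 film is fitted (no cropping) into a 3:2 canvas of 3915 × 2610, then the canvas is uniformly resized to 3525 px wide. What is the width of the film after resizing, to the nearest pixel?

3055 px

At 3915×2610 the film is height-limited, so width = 2610 × 1.300 ≈ 3393.00 px.
The frame scales by 3525/3915 = 0.9004; 3393.00 × 0.9004 ≈ 3055.00 px.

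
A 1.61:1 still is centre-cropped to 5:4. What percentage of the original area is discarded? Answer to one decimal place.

The height stays; only width is cut (since 5:4 is narrower than 1.61:1).
(1.250)/(1.610) ≈ 0.776 of the area survives, leaving 22.36% discarded.

22.4%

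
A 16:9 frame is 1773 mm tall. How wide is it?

Width = 1773 / 9 × 16 = 3152.

3152 mm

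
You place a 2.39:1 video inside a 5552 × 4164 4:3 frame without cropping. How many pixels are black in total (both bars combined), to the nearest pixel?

Since 2.390 > 1.333, the video is width-limited.
That makes the image 2323.0126 px tall (5552 / 2.390).
Leftover height: 4164 − 2323.0126 = 1840.9874 px.
Across the 5552-px span: 1840.9874 × 5552 ≈ 10221162 px.

10221162 pixels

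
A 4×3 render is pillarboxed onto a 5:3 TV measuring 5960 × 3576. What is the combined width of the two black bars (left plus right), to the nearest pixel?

4×3 (1.333) < 5:3 (1.667), so the render fills the height.
Content width = 3576 × 4/3 ≈ 4768.00 px.
5960 − 4768.00 = 1192.00 px of bars.

1192 px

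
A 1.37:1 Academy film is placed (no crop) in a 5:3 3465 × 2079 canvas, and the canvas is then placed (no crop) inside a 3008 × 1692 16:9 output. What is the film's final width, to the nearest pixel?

Inside the 3465×2079 canvas the film is height-limited at 2848.23 × 2079.00.
Second fit — the 5:3 canvas into 3008×1692 spans the height: 2820.00 × 1692.00 (×0.8139 from 3465×2079).
Applying the same ×0.8139: 2848.23 → 2318.04.

2318 px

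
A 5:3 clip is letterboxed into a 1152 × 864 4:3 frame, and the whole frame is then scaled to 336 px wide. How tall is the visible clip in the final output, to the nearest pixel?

In the 1152×864 frame the clip fills the width: height = 1152 × 3/5 ≈ 691.20 px.
The frame scales by 336/1152 = 0.2917; 691.20 × 0.2917 ≈ 201.60 px.

202 px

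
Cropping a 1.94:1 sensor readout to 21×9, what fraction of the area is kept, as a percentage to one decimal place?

83.1%

The width stays; only height is cut (since 21×9 is wider than 1.94:1).
(1.940)/(2.333) ≈ 0.831 of the area survives.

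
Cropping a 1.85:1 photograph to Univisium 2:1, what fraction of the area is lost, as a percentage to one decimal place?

7.5%

Univisium 2:1 is wider than 1.85:1, so the crop keeps the full width and trims the height.
(1.850)/(2.000) ≈ 0.925 of the area survives, leaving 7.50% discarded.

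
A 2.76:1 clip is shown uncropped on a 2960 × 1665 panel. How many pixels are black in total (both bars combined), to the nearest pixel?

1753907 pixels

2.76:1 is wider than 16:9, so it spans the full width.
Content height = 2960 / 2.760 ≈ 1072.4638 px.
1665 − 1072.4638 = 592.5362 px of bars.
That's 592.5362 × 2960 ≈ 1753907 black pixels.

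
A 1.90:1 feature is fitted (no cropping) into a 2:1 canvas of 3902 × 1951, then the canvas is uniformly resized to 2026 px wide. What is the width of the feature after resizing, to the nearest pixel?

1925 px

In the 3902×1951 frame the feature fills the height: width = 1951 × 1.900 ≈ 3706.90 px.
The frame scales by 2026/3902 = 0.5192; 3706.90 × 0.5192 ≈ 1924.70 px.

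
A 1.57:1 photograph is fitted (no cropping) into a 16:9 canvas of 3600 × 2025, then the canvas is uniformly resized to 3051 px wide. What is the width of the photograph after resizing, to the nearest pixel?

At 3600×2025 the photograph is height-limited, so width = 2025 × 1.570 ≈ 3179.25 px.
Scaling 3600 → 3051 is ×0.8475, so the width becomes 3179.25 × 0.8475 ≈ 2694.41 px.

2694 px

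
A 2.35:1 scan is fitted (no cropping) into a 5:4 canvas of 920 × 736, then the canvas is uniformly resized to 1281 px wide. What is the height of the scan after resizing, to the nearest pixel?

545 px

Fitted into 920×736, the scan spans the width; its height is 920 / 2.350 ≈ 391.49 px.
The frame scales by 1281/920 = 1.3924; 391.49 × 1.3924 ≈ 545.11 px.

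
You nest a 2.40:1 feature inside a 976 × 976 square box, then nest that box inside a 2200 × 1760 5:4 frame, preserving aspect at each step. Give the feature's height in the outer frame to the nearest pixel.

733 px

First fit — 2.40:1 into 976×976 spans the width: 976.00 × 406.67.
The square canvas is height-limited in 2200×1760, giving 1760.00 × 1760.00; scale factor 1.8033.
So the feature's height is 406.67 × 1.8033 ≈ 733.33.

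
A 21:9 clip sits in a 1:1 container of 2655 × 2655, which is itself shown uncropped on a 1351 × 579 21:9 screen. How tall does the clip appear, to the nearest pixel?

248 px

First fit — 21:9 into 2655×2655 spans the width: 2655.00 × 1137.86.
Second fit — the 1:1 canvas into 1351×579 spans the height: 579.00 × 579.00 (×0.2181 from 2655×2655).
The clip scales with it: height 1137.86 × 0.2181 ≈ 248.14.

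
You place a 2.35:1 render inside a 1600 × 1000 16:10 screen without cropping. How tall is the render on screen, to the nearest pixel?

2.35:1 is wider than 16:10, so it spans the full width.
That makes the image 680.85 px tall (1600 / 2.350).

681 px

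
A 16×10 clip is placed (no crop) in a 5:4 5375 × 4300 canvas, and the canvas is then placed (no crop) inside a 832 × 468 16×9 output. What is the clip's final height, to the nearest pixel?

366 px

Inside the 5375×4300 canvas the clip is width-limited at 5375.00 × 3359.38.
Second fit — the 5:4 canvas into 832×468 spans the height: 585.00 × 468.00 (×0.1088 from 5375×4300).
So the clip's height is 3359.38 × 0.1088 ≈ 365.62.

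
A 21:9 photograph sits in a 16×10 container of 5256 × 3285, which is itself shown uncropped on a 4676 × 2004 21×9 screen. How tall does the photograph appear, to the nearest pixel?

1374 px

Inside the 5256×3285 canvas the photograph is width-limited at 5256.00 × 2252.57.
The 16×10 canvas is height-limited in 4676×2004, giving 3206.40 × 2004.00; scale factor 0.6100.
The photograph scales with it: height 2252.57 × 0.6100 ≈ 1374.17.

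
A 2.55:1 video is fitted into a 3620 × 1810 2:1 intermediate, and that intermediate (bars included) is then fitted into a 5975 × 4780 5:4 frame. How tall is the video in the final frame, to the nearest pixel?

Inside the 3620×1810 canvas the video is width-limited at 3620.00 × 1419.61.
2:1 in 5975×4780: fills the width, so the intermediate becomes 5975.00 × 2987.50 — a scale of ×1.6506.
The video scales with it: height 1419.61 × 1.6506 ≈ 2343.14.

2343 px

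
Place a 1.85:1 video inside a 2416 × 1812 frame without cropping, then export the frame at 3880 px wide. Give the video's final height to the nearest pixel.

2097 px

In the 2416×1812 frame the video fills the width: height = 2416 / 1.850 ≈ 1305.95 px.
The frame scales by 3880/2416 = 1.6060; 1305.95 × 1.6060 ≈ 2097.30 px.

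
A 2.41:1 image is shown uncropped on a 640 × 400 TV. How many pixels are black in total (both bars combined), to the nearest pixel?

86041 pixels

2.41:1 (2.410) > 16×10 (1.600), so the image fills the width.
That makes the image 265.5602 px tall (640 / 2.410).
Leftover height: 400 − 265.5602 = 134.4398 px.
Bar area = 134.4398 × 640 ≈ 86041 px.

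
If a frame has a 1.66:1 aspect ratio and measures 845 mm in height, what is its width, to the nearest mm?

1403 mm

Width = 845 × 1.660 = 1402.70.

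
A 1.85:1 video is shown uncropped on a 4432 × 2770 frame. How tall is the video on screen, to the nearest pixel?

2396 px

Since 1.850 > 1.600, the video is width-limited.
That makes the image 2395.68 px tall (4432 / 1.850).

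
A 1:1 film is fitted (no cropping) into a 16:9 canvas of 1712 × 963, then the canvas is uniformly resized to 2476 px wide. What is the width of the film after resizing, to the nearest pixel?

1393 px

Fitted into 1712×963, the film spans the height; its width is 963 × 1/1 ≈ 963.00 px.
Resizing to 2476 px wide multiplies everything by 1.4463: 963.00 → 1392.75 px.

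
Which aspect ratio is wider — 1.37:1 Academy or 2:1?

2:1

1.37 and 2; 2 > 1.37.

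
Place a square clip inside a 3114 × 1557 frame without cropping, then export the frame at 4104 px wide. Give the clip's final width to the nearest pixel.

In the 3114×1557 frame the clip fills the height: width = 1557 × 1/1 ≈ 1557.00 px.
The frame scales by 4104/3114 = 1.3179; 1557.00 × 1.3179 ≈ 2052.00 px.

2052 px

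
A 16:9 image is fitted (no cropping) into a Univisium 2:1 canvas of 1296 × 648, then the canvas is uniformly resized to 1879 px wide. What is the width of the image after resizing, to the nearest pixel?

Fitted into 1296×648, the image spans the height; its width is 648 × 16/9 ≈ 1152.00 px.
Resizing to 1879 px wide multiplies everything by 1.4498: 1152.00 → 1670.22 px.

1670 px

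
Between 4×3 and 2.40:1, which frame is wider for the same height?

2.40:1

4×3 = 1.333 and 2.4; 2.4 > 1.333.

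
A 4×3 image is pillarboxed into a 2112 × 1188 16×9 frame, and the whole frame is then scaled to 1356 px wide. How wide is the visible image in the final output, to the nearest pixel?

Fitted into 2112×1188, the image spans the height; its width is 1188 × 4/3 ≈ 1584.00 px.
The frame scales by 1356/2112 = 0.6420; 1584.00 × 0.6420 ≈ 1017.00 px.

1017 px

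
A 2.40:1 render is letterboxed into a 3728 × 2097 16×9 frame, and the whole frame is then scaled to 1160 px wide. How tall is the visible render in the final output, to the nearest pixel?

Fitted into 3728×2097, the render spans the width; its height is 3728 / 2.400 ≈ 1553.33 px.
Scaling 3728 → 1160 is ×0.3112, so the height becomes 1553.33 × 0.3112 ≈ 483.33 px.

483 px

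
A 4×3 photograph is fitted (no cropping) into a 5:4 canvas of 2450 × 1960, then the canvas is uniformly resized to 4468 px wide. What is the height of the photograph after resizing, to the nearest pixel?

In the 2450×1960 frame the photograph fills the width: height = 2450 × 3/4 ≈ 1837.50 px.
Scaling 2450 → 4468 is ×1.8237, so the height becomes 1837.50 × 1.8237 ≈ 3351.00 px.

3351 px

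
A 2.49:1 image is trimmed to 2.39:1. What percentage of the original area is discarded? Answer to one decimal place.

The height stays; only width is cut (since 2.39:1 is narrower than 2.49:1).
Fraction kept = (2.390)/(2.490) ≈ 95.98%, so 4.02% is lost.

4.0%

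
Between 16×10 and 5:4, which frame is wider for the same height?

16×10

16×10 = 1.6 and 5:4 = 1.25; 1.6 > 1.25.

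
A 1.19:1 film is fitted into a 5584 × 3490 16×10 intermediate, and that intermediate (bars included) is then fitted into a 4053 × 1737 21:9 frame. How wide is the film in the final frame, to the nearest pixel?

First fit — 1.19:1 into 5584×3490 spans the height: 4153.10 × 3490.00.
16×10 in 4053×1737: fills the height, so the intermediate becomes 2779.20 × 1737.00 — a scale of ×0.4977.
The film scales with it: width 4153.10 × 0.4977 ≈ 2067.03.

2067 px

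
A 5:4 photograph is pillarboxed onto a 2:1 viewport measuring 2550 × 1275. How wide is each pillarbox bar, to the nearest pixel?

Since 1.250 < 2.000, the photograph is height-limited.
The photograph is 1275 × 5/4 ≈ 1593.75 px wide.
Black = 2550 − 1593.75 = 956.25 px, or 478.12 per bar.

478 px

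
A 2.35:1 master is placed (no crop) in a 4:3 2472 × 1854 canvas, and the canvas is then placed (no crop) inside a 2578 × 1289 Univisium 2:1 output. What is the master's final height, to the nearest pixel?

731 px

Inside the 2472×1854 canvas the master is width-limited at 2472.00 × 1051.91.
The 4:3 canvas is height-limited in 2578×1289, giving 1718.67 × 1289.00; scale factor 0.6953.
The master scales with it: height 1051.91 × 0.6953 ≈ 731.35.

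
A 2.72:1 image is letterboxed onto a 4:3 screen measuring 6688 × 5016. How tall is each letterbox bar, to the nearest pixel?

Since 2.720 > 1.333, the image is width-limited.
That makes the image 2458.82 px tall (6688 / 2.720).
Leftover height: 5016 − 2458.82 = 2557.18 px → 1278.59 each side.

1279 px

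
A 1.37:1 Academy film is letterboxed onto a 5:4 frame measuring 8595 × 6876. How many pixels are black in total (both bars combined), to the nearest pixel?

5176574 pixels

1.37:1 Academy is wider than 5:4, so it spans the full width.
That makes the image 6273.7226 px tall (8595 / 1.370).
Leftover height: 6876 − 6273.7226 = 602.2774 px.
Across the 8595-px span: 602.2774 × 8595 ≈ 5176574 px.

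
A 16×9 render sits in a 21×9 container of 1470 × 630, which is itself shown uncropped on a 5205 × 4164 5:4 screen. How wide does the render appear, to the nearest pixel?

16×9 in 1470×630: fills the height, so the render is 1120.00 × 630.00.
21×9 in 5205×4164: fills the width, so the intermediate becomes 5205.00 × 2230.71 — a scale of ×3.5408.
The render scales with it: width 1120.00 × 3.5408 ≈ 3965.71.

3966 px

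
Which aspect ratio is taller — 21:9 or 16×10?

16×10

21:9 = 2.333 and 16×10 = 1.6; 2.333 > 1.6. The smaller width-to-height ratio is the taller frame.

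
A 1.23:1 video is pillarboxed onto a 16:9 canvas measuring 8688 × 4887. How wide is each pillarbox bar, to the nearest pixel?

1338 px

Since 1.230 < 1.778, the video is height-limited.
That makes the image 6011.01 px wide (4887 × 1.230).
Black = 8688 − 6011.01 = 2676.99 px, or 1338.49 per bar.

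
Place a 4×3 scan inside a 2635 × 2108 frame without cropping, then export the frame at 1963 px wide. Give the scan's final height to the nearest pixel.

1472 px

At 2635×2108 the scan is width-limited, so height = 2635 × 3/4 ≈ 1976.25 px.
Scaling 2635 → 1963 is ×0.7450, so the height becomes 1976.25 × 0.7450 ≈ 1472.25 px.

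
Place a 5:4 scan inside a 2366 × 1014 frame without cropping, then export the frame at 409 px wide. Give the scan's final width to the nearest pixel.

In the 2366×1014 frame the scan fills the height: width = 1014 × 5/4 ≈ 1267.50 px.
Resizing to 409 px wide multiplies everything by 0.1729: 1267.50 → 219.11 px.

219 px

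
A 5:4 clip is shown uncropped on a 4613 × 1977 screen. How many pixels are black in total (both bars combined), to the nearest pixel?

4234240 pixels

Since 1.250 < 2.333, the clip is height-limited.
Content width = 1977 × 5/4 ≈ 2471.2500 px.
Leftover width: 4613 − 2471.2500 = 2141.7500 px.
Across the 1977-px span: 2141.7500 × 1977 ≈ 4234240 px.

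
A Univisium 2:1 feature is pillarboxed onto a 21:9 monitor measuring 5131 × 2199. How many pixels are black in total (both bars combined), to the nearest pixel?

Univisium 2:1 is narrower than 21:9, so it spans the full height.
That makes the image 4398.0000 px wide (2199 × 2/1).
5131 − 4398.0000 = 733.0000 px of bars.
That's 733.0000 × 2199 ≈ 1611867 black pixels.

1611867 pixels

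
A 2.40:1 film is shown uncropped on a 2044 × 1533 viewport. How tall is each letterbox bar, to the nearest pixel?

341 px

2.40:1 (2.400) > 4:3 (1.333), so the film fills the width.
The film is 2044 / 2.400 ≈ 851.67 px tall.
Leftover height: 1533 − 851.67 = 681.33 px → 340.67 each side.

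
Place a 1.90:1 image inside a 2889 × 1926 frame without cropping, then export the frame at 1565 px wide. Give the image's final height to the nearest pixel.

824 px

In the 2889×1926 frame the image fills the width: height = 2889 / 1.900 ≈ 1520.53 px.
Resizing to 1565 px wide multiplies everything by 0.5417: 1520.53 → 823.68 px.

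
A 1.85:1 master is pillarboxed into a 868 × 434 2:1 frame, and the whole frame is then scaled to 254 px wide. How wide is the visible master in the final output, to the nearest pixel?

At 868×434 the master is height-limited, so width = 434 × 1.850 ≈ 802.90 px.
Scaling 868 → 254 is ×0.2926, so the width becomes 802.90 × 0.2926 ≈ 234.95 px.

235 px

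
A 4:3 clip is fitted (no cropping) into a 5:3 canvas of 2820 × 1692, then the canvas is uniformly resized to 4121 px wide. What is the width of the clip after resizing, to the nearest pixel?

At 2820×1692 the clip is height-limited, so width = 1692 × 4/3 ≈ 2256.00 px.
The frame scales by 4121/2820 = 1.4613; 2256.00 × 1.4613 ≈ 3296.80 px.

3297 px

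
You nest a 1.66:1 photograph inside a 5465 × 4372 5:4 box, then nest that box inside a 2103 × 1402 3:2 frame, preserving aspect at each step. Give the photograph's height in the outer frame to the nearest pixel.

Inside the 5465×4372 canvas the photograph is width-limited at 5465.00 × 3292.17.
Second fit — the 5:4 canvas into 2103×1402 spans the height: 1752.50 × 1402.00 (×0.3207 from 5465×4372).
The photograph scales with it: height 3292.17 × 0.3207 ≈ 1055.72.

1056 px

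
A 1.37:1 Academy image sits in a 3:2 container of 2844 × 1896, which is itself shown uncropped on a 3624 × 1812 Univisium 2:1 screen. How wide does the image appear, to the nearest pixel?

2482 px

1.37:1 Academy in 2844×1896: fills the height, so the image is 2597.52 × 1896.00.
3:2 in 3624×1812: fills the height, so the intermediate becomes 2718.00 × 1812.00 — a scale of ×0.9557.
So the image's width is 2597.52 × 0.9557 ≈ 2482.44.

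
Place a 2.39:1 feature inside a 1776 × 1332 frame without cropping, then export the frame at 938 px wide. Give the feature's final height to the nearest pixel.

392 px

At 1776×1332 the feature is width-limited, so height = 1776 / 2.390 ≈ 743.10 px.
Scaling 1776 → 938 is ×0.5282, so the height becomes 743.10 × 0.5282 ≈ 392.47 px.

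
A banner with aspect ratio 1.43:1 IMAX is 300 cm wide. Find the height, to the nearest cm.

210 cm

300 / 1.430 = 209.79.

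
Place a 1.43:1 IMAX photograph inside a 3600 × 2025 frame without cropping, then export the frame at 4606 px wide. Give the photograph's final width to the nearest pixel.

At 3600×2025 the photograph is height-limited, so width = 2025 × 1.430 ≈ 2895.75 px.
The frame scales by 4606/3600 = 1.2794; 2895.75 × 1.2794 ≈ 3704.95 px.

3705 px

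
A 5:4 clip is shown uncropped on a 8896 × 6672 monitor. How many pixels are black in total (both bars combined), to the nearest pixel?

3709632 pixels

5:4 is narrower than 4×3, so it spans the full height.
The clip is 6672 × 5/4 ≈ 8340.0000 px wide.
Leftover width: 8896 − 8340.0000 = 556.0000 px.
Across the 6672-px span: 556.0000 × 6672 ≈ 3709632 px.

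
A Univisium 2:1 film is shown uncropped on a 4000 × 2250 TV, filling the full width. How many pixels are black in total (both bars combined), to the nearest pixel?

1000000 pixels

That makes the image 2000.0000 px tall (4000 × 1/2).
Leftover height: 2250 − 2000.0000 = 250.0000 px.
Bar area = 250.0000 × 4000 ≈ 1000000 px.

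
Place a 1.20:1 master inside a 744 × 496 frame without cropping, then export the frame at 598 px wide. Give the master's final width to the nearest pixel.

478 px

Fitted into 744×496, the master spans the height; its width is 496 × 1.200 ≈ 595.20 px.
The frame scales by 598/744 = 0.8038; 595.20 × 0.8038 ≈ 478.40 px.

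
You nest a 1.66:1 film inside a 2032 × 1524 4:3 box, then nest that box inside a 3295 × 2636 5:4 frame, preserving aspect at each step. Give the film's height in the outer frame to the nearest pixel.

First fit — 1.66:1 into 2032×1524 spans the width: 2032.00 × 1224.10.
The 4:3 canvas is width-limited in 3295×2636, giving 3295.00 × 2471.25; scale factor 1.6216.
So the film's height is 1224.10 × 1.6216 ≈ 1984.94.

1985 px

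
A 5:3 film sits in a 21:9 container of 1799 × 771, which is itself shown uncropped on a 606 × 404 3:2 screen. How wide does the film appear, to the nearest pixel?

433 px

Inside the 1799×771 canvas the film is height-limited at 1285.00 × 771.00.
The 21:9 canvas is width-limited in 606×404, giving 606.00 × 259.71; scale factor 0.3369.
The film scales with it: width 1285.00 × 0.3369 ≈ 432.86.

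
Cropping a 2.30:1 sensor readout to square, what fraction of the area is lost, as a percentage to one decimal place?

square is narrower than 2.30:1, so the crop keeps the full height and trims the width.
(1.000)/(2.300) ≈ 0.435 of the area survives, leaving 56.52% discarded.

56.5%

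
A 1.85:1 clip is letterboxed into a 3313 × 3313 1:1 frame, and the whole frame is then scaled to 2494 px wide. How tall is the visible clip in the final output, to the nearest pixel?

At 3313×3313 the clip is width-limited, so height = 3313 / 1.850 ≈ 1790.81 px.
Scaling 3313 → 2494 is ×0.7528, so the height becomes 1790.81 × 0.7528 ≈ 1348.11 px.

1348 px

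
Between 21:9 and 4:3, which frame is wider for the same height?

21:9

21:9 = 2.333 and 4:3 = 1.333; 2.333 > 1.333.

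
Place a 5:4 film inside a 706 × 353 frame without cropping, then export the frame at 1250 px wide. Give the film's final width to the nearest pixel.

Fitted into 706×353, the film spans the height; its width is 353 × 5/4 ≈ 441.25 px.
Resizing to 1250 px wide multiplies everything by 1.7705: 441.25 → 781.25 px.

781 px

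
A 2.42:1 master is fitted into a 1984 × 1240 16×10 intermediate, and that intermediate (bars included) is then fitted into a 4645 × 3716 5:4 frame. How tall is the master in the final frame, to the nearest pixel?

1919 px

Inside the 1984×1240 canvas the master is width-limited at 1984.00 × 819.83.
The 16×10 canvas is width-limited in 4645×3716, giving 4645.00 × 2903.12; scale factor 2.3412.
The master scales with it: height 819.83 × 2.3412 ≈ 1919.42.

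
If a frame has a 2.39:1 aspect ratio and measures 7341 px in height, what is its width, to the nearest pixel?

At 2.39:1, 7341 × 2.390 ≈ 17544.99.

17545 px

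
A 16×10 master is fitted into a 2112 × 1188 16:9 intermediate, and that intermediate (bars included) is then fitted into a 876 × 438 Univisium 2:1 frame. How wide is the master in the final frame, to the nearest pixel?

16×10 in 2112×1188: fills the height, so the master is 1900.80 × 1188.00.
16:9 in 876×438: fills the height, so the intermediate becomes 778.67 × 438.00 — a scale of ×0.3687.
So the master's width is 1900.80 × 0.3687 ≈ 700.80.

701 px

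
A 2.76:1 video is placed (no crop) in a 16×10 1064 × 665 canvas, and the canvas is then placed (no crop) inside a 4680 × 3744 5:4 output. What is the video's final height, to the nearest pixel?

2.76:1 in 1064×665: fills the width, so the video is 1064.00 × 385.51.
16×10 in 4680×3744: fills the width, so the intermediate becomes 4680.00 × 2925.00 — a scale of ×4.3985.
The video scales with it: height 385.51 × 4.3985 ≈ 1695.65.

1696 px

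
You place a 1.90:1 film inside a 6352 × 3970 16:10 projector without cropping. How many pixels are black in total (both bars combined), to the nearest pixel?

3981701 pixels

1.90:1 (1.900) > 16:10 (1.600), so the film fills the width.
The film is 6352 / 1.900 ≈ 3343.1579 px tall.
3970 − 3343.1579 = 626.8421 px of bars.
That's 626.8421 × 6352 ≈ 3981701 black pixels.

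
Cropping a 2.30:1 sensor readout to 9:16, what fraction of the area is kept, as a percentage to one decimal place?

Going from 2.30:1 to 9:16 means cutting width while keeping height.
Area ratio = (0.562)/(2.300) = 24.46% retained.

24.5%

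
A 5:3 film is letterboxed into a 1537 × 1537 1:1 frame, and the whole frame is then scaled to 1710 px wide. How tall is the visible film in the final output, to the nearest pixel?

1026 px

In the 1537×1537 frame the film fills the width: height = 1537 × 3/5 ≈ 922.20 px.
Scaling 1537 → 1710 is ×1.1126, so the height becomes 922.20 × 1.1126 ≈ 1026.00 px.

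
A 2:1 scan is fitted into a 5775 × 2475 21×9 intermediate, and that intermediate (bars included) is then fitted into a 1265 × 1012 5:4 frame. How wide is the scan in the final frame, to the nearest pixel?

1084 px

2:1 in 5775×2475: fills the height, so the scan is 4950.00 × 2475.00.
Second fit — the 21×9 canvas into 1265×1012 spans the width: 1265.00 × 542.14 (×0.2190 from 5775×2475).
Applying the same ×0.2190: 4950.00 → 1084.29.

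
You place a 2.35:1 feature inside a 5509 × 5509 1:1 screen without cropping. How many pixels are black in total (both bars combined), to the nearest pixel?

17434578 pixels

2.35:1 is wider than 1:1, so it spans the full width.
The feature is 5509 / 2.350 ≈ 2344.2553 px tall.
Leftover height: 5509 − 2344.2553 = 3164.7447 px.
That's 3164.7447 × 5509 ≈ 17434578 black pixels.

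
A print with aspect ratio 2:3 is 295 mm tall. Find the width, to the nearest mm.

197 mm

Width = 295 / 3 × 2 = 196.67.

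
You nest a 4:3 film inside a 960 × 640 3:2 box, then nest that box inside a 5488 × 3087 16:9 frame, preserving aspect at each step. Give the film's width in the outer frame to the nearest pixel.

4116 px

Inside the 960×640 canvas the film is height-limited at 853.33 × 640.00.
3:2 in 5488×3087: fills the height, so the intermediate becomes 4630.50 × 3087.00 — a scale of ×4.8234.
So the film's width is 853.33 × 4.8234 ≈ 4116.00.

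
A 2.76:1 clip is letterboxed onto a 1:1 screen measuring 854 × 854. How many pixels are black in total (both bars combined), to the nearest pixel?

Since 2.760 > 1.000, the clip is width-limited.
Content height = 854 / 2.760 ≈ 309.4203 px.
Black = 854 − 309.4203 = 544.5797 px.
That's 544.5797 × 854 ≈ 465071 black pixels.

465071 pixels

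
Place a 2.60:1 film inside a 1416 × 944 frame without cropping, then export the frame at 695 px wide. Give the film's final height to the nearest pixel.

At 1416×944 the film is width-limited, so height = 1416 / 2.600 ≈ 544.62 px.
Scaling 1416 → 695 is ×0.4908, so the height becomes 544.62 × 0.4908 ≈ 267.31 px.

267 px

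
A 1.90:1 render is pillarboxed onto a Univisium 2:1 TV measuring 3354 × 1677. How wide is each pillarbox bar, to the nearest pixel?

Since 1.900 < 2.000, the render is height-limited.
That makes the image 3186.30 px wide (1677 × 1.900).
3354 − 3186.30 = 167.70 px of bars (83.85 each).

84 px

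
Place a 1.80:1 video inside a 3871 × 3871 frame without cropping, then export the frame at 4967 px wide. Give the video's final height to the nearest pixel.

2759 px

In the 3871×3871 frame the video fills the width: height = 3871 / 1.800 ≈ 2150.56 px.
Resizing to 4967 px wide multiplies everything by 1.2831: 2150.56 → 2759.44 px.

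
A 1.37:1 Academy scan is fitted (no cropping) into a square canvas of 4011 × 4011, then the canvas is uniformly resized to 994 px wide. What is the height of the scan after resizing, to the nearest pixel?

726 px

Fitted into 4011×4011, the scan spans the width; its height is 4011 / 1.370 ≈ 2927.74 px.
Scaling 4011 → 994 is ×0.2478, so the height becomes 2927.74 × 0.2478 ≈ 725.55 px.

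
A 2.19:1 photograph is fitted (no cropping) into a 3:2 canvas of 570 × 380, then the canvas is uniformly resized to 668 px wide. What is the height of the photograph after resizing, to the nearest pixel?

Fitted into 570×380, the photograph spans the width; its height is 570 / 2.190 ≈ 260.27 px.
The frame scales by 668/570 = 1.1719; 260.27 × 1.1719 ≈ 305.02 px.

305 px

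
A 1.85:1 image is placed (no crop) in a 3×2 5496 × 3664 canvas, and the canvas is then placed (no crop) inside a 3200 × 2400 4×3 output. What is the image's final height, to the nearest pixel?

1730 px

Inside the 5496×3664 canvas the image is width-limited at 5496.00 × 2970.81.
3×2 in 3200×2400: fills the width, so the intermediate becomes 3200.00 × 2133.33 — a scale of ×0.5822.
Applying the same ×0.5822: 2970.81 → 1729.73.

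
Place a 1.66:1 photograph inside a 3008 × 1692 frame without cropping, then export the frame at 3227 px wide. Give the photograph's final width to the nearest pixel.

In the 3008×1692 frame the photograph fills the height: width = 1692 × 1.660 ≈ 2808.72 px.
Resizing to 3227 px wide multiplies everything by 1.0728: 2808.72 → 3013.21 px.

3013 px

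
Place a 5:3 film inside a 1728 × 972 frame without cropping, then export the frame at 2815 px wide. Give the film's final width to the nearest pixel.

2639 px

Fitted into 1728×972, the film spans the height; its width is 972 × 5/3 ≈ 1620.00 px.
Scaling 1728 → 2815 is ×1.6291, so the width becomes 1620.00 × 1.6291 ≈ 2639.06 px.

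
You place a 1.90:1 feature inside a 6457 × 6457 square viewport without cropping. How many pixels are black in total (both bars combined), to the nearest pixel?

1.90:1 (1.900) > square (1.000), so the feature fills the width.
The feature is 6457 / 1.900 ≈ 3398.4211 px tall.
Leftover height: 6457 − 3398.4211 = 3058.5789 px.
Bar area = 3058.5789 × 6457 ≈ 19749244 px.

19749244 pixels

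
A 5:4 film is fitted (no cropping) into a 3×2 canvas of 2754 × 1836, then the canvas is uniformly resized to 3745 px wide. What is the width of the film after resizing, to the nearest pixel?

3121 px

Fitted into 2754×1836, the film spans the height; its width is 1836 × 5/4 ≈ 2295.00 px.
Scaling 2754 → 3745 is ×1.3598, so the width becomes 2295.00 × 1.3598 ≈ 3120.83 px.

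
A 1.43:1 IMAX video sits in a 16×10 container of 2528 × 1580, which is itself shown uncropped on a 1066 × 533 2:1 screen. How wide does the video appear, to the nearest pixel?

762 px

Inside the 2528×1580 canvas the video is height-limited at 2259.40 × 1580.00.
The 16×10 canvas is height-limited in 1066×533, giving 852.80 × 533.00; scale factor 0.3373.
Applying the same ×0.3373: 2259.40 → 762.19.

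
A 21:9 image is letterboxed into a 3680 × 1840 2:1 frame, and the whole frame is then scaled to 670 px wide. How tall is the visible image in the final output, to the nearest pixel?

287 px

In the 3680×1840 frame the image fills the width: height = 3680 × 9/21 ≈ 1577.14 px.
Scaling 3680 → 670 is ×0.1821, so the height becomes 1577.14 × 0.1821 ≈ 287.14 px.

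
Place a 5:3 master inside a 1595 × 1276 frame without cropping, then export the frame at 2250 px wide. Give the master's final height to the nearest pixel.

1350 px

At 1595×1276 the master is width-limited, so height = 1595 × 3/5 ≈ 957.00 px.
Scaling 1595 → 2250 is ×1.4107, so the height becomes 957.00 × 1.4107 ≈ 1350.00 px.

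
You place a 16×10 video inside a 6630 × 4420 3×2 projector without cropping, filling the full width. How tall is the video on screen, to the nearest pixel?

4144 px

Content height = 6630 × 10/16 ≈ 4143.75 px.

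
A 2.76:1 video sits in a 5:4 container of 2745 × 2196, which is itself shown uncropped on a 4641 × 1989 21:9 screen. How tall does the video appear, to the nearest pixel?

901 px

2.76:1 in 2745×2196: fills the width, so the video is 2745.00 × 994.57.
Second fit — the 5:4 canvas into 4641×1989 spans the height: 2486.25 × 1989.00 (×0.9057 from 2745×2196).
Applying the same ×0.9057: 994.57 → 900.82.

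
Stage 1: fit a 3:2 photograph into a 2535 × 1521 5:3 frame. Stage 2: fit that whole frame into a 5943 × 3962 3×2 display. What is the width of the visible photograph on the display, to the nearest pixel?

First fit — 3:2 into 2535×1521 spans the height: 2281.50 × 1521.00.
5:3 in 5943×3962: fills the width, so the intermediate becomes 5943.00 × 3565.80 — a scale of ×2.3444.
Applying the same ×2.3444: 2281.50 → 5348.70.

5349 px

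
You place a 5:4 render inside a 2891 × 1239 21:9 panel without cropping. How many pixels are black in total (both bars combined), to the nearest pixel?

1663048 pixels

5:4 (1.250) < 21:9 (2.333), so the render fills the height.
Content width = 1239 × 5/4 ≈ 1548.7500 px.
Black = 2891 − 1548.7500 = 1342.2500 px.
That's 1342.2500 × 1239 ≈ 1663048 black pixels.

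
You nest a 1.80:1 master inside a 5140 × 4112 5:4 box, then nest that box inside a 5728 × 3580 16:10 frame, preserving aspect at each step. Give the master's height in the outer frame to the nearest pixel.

2486 px

1.80:1 in 5140×4112: fills the width, so the master is 5140.00 × 2855.56.
The 5:4 canvas is height-limited in 5728×3580, giving 4475.00 × 3580.00; scale factor 0.8706.
So the master's height is 2855.56 × 0.8706 ≈ 2486.11.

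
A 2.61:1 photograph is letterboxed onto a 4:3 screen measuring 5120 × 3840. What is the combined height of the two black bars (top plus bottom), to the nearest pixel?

1878 px

2.61:1 (2.610) > 4:3 (1.333), so the photograph fills the width.
Content height = 5120 / 2.610 ≈ 1961.69 px.
Black = 3840 − 1961.69 = 1878.31 px.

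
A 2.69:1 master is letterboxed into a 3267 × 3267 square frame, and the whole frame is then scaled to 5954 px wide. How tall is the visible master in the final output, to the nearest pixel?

2213 px

In the 3267×3267 frame the master fills the width: height = 3267 / 2.690 ≈ 1214.50 px.
Resizing to 5954 px wide multiplies everything by 1.8225: 1214.50 → 2213.38 px.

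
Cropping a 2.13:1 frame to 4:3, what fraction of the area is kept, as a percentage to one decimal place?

4:3 is narrower than 2.13:1, so the crop keeps the full height and trims the width.
(1.333)/(2.130) ≈ 0.626 of the area survives.

62.6%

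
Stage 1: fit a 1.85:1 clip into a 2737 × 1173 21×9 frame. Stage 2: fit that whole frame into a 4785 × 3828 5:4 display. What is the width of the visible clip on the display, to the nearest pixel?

First fit — 1.85:1 into 2737×1173 spans the height: 2170.05 × 1173.00.
Second fit — the 21×9 canvas into 4785×3828 spans the width: 4785.00 × 2050.71 (×1.7483 from 2737×1173).
Applying the same ×1.7483: 2170.05 → 3793.82.

3794 px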